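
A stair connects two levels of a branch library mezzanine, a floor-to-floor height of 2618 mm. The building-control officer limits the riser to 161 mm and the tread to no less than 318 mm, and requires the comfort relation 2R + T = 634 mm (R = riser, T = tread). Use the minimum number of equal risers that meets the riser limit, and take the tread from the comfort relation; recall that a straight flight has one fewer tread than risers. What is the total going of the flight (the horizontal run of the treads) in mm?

At most 161 each: 2618/161 = 16.26, giving 17 risers.
Riser R = 2618 / 17 = 154 mm, within the 161 mm limit.
From 2R + T = 634: T = 634 − 308 = 326 mm.
17 risers give 16 treads; going = 16 × 326 = 5216 mm.

5216 mm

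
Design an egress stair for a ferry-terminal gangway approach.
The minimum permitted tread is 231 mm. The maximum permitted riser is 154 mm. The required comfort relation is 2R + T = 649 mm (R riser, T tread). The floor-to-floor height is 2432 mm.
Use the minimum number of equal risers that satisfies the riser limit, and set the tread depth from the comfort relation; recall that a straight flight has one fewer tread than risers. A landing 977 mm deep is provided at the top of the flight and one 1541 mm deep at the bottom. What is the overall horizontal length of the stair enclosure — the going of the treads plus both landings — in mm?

⌈2432/154⌉ = 16 risers.
R = 2432 ÷ 16 = 152 mm.
From 2R + T = 649: T = 649 − 304 = 345 mm.
16 risers give 15 treads; going = 15 × 345 = 5175 mm.
Add landings: 5175 + 977 + 1541 = 7693 mm.

7693 mm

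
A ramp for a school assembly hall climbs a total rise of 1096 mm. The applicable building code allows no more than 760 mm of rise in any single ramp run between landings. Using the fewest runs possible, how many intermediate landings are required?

1 intermediate landings

1096 / 760 = 1.442 → round up to 2 ramp runs.
2 runs are separated by 1 intermediate landings.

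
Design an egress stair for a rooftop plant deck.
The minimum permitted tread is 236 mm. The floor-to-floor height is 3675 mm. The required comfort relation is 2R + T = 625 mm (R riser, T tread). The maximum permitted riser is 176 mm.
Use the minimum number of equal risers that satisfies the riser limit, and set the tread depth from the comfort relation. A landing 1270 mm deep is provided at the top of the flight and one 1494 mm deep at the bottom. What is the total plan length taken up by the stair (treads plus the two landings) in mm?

8264 mm

3675 / 176 = 20.881 → round up to 21 risers.
Each riser is 3675/21 = 175 mm (≤ 176 mm).
From 2R + T = 625: T = 625 − 350 = 275 mm.
21 risers give 20 treads; going = 20 × 275 = 5500 mm.
Enclosure = 5500 + 1270 + 1494 = 8264 mm.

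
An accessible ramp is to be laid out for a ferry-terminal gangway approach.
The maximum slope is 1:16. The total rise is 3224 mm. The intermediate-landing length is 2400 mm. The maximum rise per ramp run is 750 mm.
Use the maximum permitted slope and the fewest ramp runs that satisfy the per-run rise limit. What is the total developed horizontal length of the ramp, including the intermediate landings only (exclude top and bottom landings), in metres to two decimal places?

61.18 m

3224 / 750 = 4.30, so 5 ramp runs are needed. That means 4 intermediate landings.
Ramp run (horizontal) at 1:16: 3224 × 16 = 51584 mm.
4 intermediate landings contribute 4 × 2400 = 9600 mm.
Total developed length = 51584 + 9600 = 61184 mm.
= 61.18 m.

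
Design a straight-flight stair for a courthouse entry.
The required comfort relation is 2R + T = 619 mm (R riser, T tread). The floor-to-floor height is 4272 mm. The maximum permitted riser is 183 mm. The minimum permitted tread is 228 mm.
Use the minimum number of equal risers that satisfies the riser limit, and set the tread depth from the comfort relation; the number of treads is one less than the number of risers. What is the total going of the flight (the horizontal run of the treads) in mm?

6049 mm

4272 / 183 = 23.34, so 24 risers are needed.
R = 4272 ÷ 24 = 178 mm.
From 2R + T = 619: T = 619 − 356 = 263 mm.
Treads = 24 − 1 = 23; going = 23 × 263 = 6049 mm.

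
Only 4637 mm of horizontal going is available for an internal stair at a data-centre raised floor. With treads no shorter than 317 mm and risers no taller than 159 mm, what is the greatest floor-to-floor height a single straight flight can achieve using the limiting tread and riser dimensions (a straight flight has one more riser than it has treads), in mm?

2385 mm

Treads that fit: ⌊4637 / 317⌋ = 14.
Risers = treads + 1 = 15.
Maximum height = 15 × 159 = 2385 mm.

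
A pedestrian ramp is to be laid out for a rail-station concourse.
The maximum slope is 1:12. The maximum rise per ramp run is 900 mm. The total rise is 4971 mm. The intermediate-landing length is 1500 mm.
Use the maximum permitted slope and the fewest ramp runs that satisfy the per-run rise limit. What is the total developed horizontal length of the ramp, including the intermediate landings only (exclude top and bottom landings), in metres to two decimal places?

67.15 m

4971 / 900 = 5.52, so 6 ramp runs are needed. That means 5 intermediate landings.
Ramp run (horizontal) at 1:12: 4971 × 12 = 59652 mm.
Intermediate landings: 5 × 1500 = 7500 mm.
Developed length = 59652 + 7500 = 67152 mm.
= 67.15 m.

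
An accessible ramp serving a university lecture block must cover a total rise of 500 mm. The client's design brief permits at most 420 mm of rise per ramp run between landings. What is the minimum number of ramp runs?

500 / 420 = 1.190 → round up to 2 ramp runs.

2 runs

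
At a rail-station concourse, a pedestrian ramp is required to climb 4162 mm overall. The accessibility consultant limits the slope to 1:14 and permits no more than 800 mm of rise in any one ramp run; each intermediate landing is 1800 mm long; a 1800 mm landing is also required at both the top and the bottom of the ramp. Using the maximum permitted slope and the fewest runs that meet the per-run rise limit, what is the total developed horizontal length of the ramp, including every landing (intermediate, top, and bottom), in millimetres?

70868 mm

At most 800 each: 4162/800 = 5.20, giving 6 ramp runs. That means 5 intermediate landings.
Horizontal run for 4162 mm of rise at 1:14 is 4162 × 14 = 58268 mm.
Intermediate landings: 5 × 1800 = 9000 mm.
Top and bottom landings: 2 × 1800 = 3600 mm.
Total = 58268 + 9000 + 3600 = 70868 mm.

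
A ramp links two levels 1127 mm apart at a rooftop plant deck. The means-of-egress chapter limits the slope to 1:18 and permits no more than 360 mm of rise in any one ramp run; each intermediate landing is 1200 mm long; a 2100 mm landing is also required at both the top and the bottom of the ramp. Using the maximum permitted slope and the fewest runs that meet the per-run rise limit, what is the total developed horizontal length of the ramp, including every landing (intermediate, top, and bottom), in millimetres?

28086 mm

⌈1127/360⌉ = 4 ramp runs. That means 3 intermediate landings.
Ramp run (horizontal) at 1:18: 1127 × 18 = 20286 mm.
3 intermediate landings contribute 3 × 1200 = 3600 mm.
Top and bottom landings: 2 × 2100 = 4200 mm.
Total = 20286 + 3600 + 4200 = 28086 mm.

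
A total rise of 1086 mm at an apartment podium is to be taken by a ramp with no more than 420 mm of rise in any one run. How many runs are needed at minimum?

3 runs

⌈1086/420⌉ = 3 ramp runs.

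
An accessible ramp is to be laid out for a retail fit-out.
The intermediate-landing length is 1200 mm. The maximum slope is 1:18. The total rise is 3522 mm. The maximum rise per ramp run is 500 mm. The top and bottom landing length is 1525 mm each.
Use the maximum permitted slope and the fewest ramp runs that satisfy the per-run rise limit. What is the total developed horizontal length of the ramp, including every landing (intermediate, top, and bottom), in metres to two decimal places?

74.85 m

At most 500 each: 3522/500 = 7.04, giving 8 ramp runs. That means 7 intermediate landings.
Horizontal run for 3522 mm of rise at 1:18 is 3522 × 18 = 63396 mm.
Intermediate landings: 7 × 1200 = 8400 mm.
Top and bottom landings: 2 × 1525 = 3050 mm.
Total = 63396 + 8400 + 3050 = 74846 mm.
= 74.85 m.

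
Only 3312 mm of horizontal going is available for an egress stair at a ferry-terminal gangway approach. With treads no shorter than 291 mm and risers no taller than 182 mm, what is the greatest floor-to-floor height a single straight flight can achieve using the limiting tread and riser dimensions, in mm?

2184 mm

Treads that fit: ⌊3312 / 291⌋ = 11.
Risers = treads + 1 = 12.
Maximum height = 12 × 182 = 2184 mm.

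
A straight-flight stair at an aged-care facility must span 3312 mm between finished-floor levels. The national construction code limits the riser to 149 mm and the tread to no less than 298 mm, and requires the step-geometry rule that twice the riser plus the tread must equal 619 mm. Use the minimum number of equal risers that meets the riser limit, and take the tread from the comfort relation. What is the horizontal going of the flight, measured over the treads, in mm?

7282 mm

3312 / 149 = 22.228 → round up to 23 risers.
Each riser is 3312/23 = 144 mm (≤ 149 mm).
T = 619 − 2·144 = 331 mm, which satisfies the 298 mm minimum.
Treads = 23 − 1 = 22; going = 22 × 331 = 7282 mm.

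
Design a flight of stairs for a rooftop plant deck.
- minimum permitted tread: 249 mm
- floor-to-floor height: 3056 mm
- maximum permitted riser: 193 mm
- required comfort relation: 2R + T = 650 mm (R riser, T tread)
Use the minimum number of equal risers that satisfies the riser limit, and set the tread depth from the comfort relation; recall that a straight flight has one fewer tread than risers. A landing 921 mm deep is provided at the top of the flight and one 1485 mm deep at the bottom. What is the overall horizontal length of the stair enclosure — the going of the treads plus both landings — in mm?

At most 193 each: 3056/193 = 15.83, giving 16 risers.
Riser R = 3056 / 16 = 191 mm, within the 193 mm limit.
T = 650 − 2·191 = 268 mm, which satisfies the 249 mm minimum.
16 risers give 15 treads; going = 15 × 268 = 4020 mm.
Add landings: 4020 + 921 + 1485 = 6426 mm.

6426 mm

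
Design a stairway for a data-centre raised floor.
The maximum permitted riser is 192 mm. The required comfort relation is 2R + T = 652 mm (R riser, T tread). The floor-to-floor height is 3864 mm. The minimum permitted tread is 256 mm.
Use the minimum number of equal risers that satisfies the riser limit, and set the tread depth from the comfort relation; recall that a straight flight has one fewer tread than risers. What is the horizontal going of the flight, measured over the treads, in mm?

5680 mm

3864 / 192 = 20.12, so 21 risers are needed.
Each riser is 3864/21 = 184 mm (≤ 192 mm).
Tread T = 652 − 2 × 184 = 284 mm (≥ 256 mm).
Treads = 21 − 1 = 20; going = 20 × 284 = 5680 mm.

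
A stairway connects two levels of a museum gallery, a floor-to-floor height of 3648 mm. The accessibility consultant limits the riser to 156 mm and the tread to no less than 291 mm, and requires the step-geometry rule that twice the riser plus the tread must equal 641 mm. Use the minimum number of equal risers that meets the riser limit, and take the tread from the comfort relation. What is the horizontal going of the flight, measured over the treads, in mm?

7751 mm

⌈3648/156⌉ = 24 risers.
Each riser is 3648/24 = 152 mm (≤ 156 mm).
T = 641 − 2·152 = 337 mm, which satisfies the 291 mm minimum.
24 risers give 23 treads; going = 23 × 337 = 7751 mm.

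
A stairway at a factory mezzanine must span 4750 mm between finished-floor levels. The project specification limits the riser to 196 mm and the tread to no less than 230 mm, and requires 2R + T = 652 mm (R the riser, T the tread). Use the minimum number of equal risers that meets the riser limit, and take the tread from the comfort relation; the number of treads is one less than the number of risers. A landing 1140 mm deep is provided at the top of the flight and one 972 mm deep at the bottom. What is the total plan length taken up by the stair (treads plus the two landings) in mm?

At most 196 each: 4750/196 = 24.23, giving 25 risers.
R = 4750 ÷ 25 = 190 mm.
T = 652 − 2·190 = 272 mm, which satisfies the 230 mm minimum.
25 risers give 24 treads; going = 24 × 272 = 6528 mm.
Add landings: 6528 + 1140 + 972 = 8640 mm.

8640 mm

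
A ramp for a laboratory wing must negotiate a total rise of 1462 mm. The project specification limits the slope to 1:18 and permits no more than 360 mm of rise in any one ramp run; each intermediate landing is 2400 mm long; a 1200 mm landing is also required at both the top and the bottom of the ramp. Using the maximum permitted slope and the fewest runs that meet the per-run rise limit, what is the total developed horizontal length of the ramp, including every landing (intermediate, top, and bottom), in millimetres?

At most 360 each: 1462/360 = 4.06, giving 5 ramp runs. That means 4 intermediate landings.
Ramp run (horizontal) at 1:18: 1462 × 18 = 26316 mm.
4 intermediate landings contribute 4 × 2400 = 9600 mm.
Top and bottom landings: 2 × 1200 = 2400 mm.
Total = 26316 + 9600 + 2400 = 38316 mm.

38316 mm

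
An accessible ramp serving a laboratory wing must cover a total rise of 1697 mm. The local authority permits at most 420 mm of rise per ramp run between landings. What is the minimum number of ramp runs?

At most 420 each: 1697/420 = 4.04, giving 5 ramp runs.

5 runs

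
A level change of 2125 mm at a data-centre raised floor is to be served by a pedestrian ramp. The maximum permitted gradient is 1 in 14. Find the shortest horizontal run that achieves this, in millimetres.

At 1:14 the run is 14 × 2125 = 29750 mm.

29750 mm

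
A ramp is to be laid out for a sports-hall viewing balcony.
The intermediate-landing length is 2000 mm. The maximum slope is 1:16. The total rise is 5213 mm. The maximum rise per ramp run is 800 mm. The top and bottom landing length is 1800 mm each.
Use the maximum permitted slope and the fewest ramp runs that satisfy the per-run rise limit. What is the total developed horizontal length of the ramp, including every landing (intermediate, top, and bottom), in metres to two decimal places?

5213 / 800 = 6.52, so 7 ramp runs are needed. That means 6 intermediate landings.
Ramp run (horizontal) at 1:16: 5213 × 16 = 83408 mm.
Intermediate landings: 6 × 2000 = 12000 mm.
Top and bottom landings: 2 × 1800 = 3600 mm.
Total = 83408 + 12000 + 3600 = 99008 mm.
= 99.01 m.

99.01 m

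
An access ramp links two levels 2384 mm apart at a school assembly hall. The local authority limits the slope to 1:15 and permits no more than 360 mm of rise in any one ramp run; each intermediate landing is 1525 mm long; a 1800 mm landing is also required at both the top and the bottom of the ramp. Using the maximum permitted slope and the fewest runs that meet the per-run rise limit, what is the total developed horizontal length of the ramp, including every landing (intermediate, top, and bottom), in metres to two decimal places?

2384 / 360 = 6.62, so 7 ramp runs are needed. That means 6 intermediate landings.
Ramp run (horizontal) at 1:15: 2384 × 15 = 35760 mm.
Intermediate landings: 6 × 1525 = 9150 mm.
Top and bottom landings: 2 × 1800 = 3600 mm.
Total = 35760 + 9150 + 3600 = 48510 mm.
= 48.51 m.

48.51 m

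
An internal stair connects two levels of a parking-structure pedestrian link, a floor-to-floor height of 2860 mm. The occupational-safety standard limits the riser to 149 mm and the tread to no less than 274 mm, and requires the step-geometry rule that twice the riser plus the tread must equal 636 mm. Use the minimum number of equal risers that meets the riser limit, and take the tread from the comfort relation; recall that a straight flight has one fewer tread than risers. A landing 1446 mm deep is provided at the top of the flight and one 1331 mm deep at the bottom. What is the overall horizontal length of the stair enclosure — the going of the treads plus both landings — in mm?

2860 / 149 = 19.19, so 20 risers are needed.
Each riser is 2860/20 = 143 mm (≤ 149 mm).
T = 636 − 2·143 = 350 mm, which satisfies the 274 mm minimum.
Treads = 20 − 1 = 19; going = 19 × 350 = 6650 mm.
Enclosure = 6650 + 1446 + 1331 = 9427 mm.

9427 mm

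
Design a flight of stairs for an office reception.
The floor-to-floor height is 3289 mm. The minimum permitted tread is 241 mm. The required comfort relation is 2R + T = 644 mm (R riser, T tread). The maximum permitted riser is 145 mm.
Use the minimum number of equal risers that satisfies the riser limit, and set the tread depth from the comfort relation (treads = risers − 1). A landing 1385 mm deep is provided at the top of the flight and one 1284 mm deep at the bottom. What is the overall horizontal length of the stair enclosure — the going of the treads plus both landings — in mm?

10545 mm

⌈3289/145⌉ = 23 risers.
Riser R = 3289 / 23 = 143 mm, within the 145 mm limit.
Tread T = 644 − 2 × 143 = 358 mm (≥ 241 mm).
Going = (23 − 1) × 358 = 7876 mm.
Add landings: 7876 + 1385 + 1284 = 10545 mm.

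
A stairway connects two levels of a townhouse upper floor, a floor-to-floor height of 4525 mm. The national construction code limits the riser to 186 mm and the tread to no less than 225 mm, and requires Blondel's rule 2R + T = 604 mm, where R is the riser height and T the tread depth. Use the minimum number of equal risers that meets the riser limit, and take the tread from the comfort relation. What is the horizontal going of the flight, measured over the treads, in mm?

5808 mm

4525 / 186 = 24.328 → round up to 25 risers.
Each riser is 4525/25 = 181 mm (≤ 186 mm).
T = 604 − 2·181 = 242 mm, which satisfies the 225 mm minimum.
25 risers give 24 treads; going = 24 × 242 = 5808 mm.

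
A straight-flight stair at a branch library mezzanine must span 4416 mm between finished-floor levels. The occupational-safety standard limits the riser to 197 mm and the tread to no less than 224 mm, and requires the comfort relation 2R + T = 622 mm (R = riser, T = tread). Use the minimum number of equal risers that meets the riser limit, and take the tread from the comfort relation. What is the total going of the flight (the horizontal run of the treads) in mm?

5236 mm

4416 / 197 = 22.42, so 23 risers are needed.
R = 4416 ÷ 23 = 192 mm.
T = 622 − 2·192 = 238 mm, which satisfies the 224 mm minimum.
Going = (23 − 1) × 238 = 5236 mm.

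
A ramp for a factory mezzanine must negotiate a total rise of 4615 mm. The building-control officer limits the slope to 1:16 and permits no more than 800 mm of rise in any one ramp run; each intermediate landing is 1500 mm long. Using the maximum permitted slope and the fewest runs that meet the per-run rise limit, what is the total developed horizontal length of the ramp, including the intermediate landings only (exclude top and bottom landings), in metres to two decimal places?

81.34 m

At most 800 each: 4615/800 = 5.77, giving 6 ramp runs. That means 5 intermediate landings.
Ramp run (horizontal) at 1:16: 4615 × 16 = 73840 mm.
Intermediate landings: 5 × 1500 = 7500 mm.
Total developed length = 73840 + 7500 = 81340 mm.
= 81.34 m.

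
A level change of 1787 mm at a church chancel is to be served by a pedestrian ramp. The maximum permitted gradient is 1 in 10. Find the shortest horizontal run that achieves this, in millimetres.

17870 mm

At 1:10 the run is 10 × 1787 = 17870 mm.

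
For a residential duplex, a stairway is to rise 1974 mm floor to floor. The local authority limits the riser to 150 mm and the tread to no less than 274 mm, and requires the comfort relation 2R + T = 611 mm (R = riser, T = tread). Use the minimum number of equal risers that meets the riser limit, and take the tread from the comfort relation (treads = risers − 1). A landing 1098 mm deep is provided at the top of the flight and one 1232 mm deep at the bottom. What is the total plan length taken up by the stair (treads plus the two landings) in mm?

At most 150 each: 1974/150 = 13.16, giving 14 risers.
R = 1974 ÷ 14 = 141 mm.
Tread T = 611 − 2 × 141 = 329 mm (≥ 274 mm).
Going = (14 − 1) × 329 = 4277 mm.
Enclosure = 4277 + 1098 + 1232 = 6607 mm.

6607 mm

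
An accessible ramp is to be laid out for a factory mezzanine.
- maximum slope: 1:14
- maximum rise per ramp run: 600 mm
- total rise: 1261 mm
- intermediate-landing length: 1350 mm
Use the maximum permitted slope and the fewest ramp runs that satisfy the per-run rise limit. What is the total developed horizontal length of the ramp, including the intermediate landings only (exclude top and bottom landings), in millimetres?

20354 mm

1261 / 600 = 2.102 → round up to 3 ramp runs. That means 2 intermediate landings.
Horizontal run for 1261 mm of rise at 1:14 is 1261 × 14 = 17654 mm.
Intermediate landings: 2 × 1350 = 2700 mm.
Developed length = 17654 + 2700 = 20354 mm.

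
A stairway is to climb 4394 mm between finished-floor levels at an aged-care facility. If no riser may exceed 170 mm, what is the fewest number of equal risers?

26 risers

4394 / 170 = 25.85, so 26 risers are needed.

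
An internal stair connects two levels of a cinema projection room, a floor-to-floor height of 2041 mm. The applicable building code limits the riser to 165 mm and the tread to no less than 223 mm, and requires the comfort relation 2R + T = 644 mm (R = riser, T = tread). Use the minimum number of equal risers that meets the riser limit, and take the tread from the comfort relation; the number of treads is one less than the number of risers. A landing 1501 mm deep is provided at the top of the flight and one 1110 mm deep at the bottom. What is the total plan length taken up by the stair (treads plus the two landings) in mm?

6571 mm

⌈2041/165⌉ = 13 risers.
Each riser is 2041/13 = 157 mm (≤ 165 mm).
Tread T = 644 − 2 × 157 = 330 mm (≥ 223 mm).
Going = (13 − 1) × 330 = 3960 mm.
Add landings: 3960 + 1501 + 1110 = 6571 mm.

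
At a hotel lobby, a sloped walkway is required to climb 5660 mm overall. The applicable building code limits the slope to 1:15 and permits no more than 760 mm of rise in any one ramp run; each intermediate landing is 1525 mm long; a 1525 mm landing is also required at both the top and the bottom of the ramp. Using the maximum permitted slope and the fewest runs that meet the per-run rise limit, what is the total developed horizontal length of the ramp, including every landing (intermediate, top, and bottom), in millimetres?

98625 mm

⌈5660/760⌉ = 8 ramp runs. That means 7 intermediate landings.
Horizontal run for 5660 mm of rise at 1:15 is 5660 × 15 = 84900 mm.
Intermediate landings: 7 × 1525 = 10675 mm.
Top and bottom landings: 2 × 1525 = 3050 mm.
Total = 84900 + 10675 + 3050 = 98625 mm.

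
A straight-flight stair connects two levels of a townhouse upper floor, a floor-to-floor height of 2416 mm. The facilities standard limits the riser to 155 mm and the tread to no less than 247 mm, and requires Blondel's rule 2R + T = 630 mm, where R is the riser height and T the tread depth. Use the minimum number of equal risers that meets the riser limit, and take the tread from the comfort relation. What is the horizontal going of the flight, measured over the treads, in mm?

4920 mm

2416 / 155 = 15.59, so 16 risers are needed.
Each riser is 2416/16 = 151 mm (≤ 155 mm).
Tread T = 630 − 2 × 151 = 328 mm (≥ 247 mm).
16 risers give 15 treads; going = 15 × 328 = 4920 mm.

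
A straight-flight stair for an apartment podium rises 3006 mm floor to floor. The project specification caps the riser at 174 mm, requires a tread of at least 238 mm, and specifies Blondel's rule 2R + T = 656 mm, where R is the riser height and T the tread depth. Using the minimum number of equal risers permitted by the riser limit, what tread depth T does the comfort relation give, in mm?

322 mm

At most 174 each: 3006/174 = 17.28, giving 18 risers.
Each riser is 3006/18 = 167 mm (≤ 174 mm).
From 2R + T = 656: T = 656 − 334 = 322 mm.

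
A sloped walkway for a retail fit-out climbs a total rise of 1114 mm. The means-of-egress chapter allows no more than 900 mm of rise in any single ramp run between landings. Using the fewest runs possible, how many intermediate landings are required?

1 intermediate landings

⌈1114/900⌉ = 2 ramp runs.
2 runs are separated by 1 intermediate landings.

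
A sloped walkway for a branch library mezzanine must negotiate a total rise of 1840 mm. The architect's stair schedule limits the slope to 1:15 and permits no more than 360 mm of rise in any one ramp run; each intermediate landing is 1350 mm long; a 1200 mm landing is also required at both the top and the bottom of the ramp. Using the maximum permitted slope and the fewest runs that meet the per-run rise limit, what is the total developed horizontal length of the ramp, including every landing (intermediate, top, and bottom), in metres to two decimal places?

36.75 m

1840 / 360 = 5.11, so 6 ramp runs are needed. That means 5 intermediate landings.
Horizontal run for 1840 mm of rise at 1:15 is 1840 × 15 = 27600 mm.
Intermediate landings: 5 × 1350 = 6750 mm.
Top and bottom landings: 2 × 1200 = 2400 mm.
Total = 27600 + 6750 + 2400 = 36750 mm.
= 36.75 m.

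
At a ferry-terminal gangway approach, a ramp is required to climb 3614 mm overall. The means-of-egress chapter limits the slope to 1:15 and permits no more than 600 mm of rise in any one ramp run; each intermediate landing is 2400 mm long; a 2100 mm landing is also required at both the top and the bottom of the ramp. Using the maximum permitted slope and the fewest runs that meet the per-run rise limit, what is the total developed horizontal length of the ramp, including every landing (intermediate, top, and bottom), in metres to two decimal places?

⌈3614/600⌉ = 7 ramp runs. That means 6 intermediate landings.
Ramp run (horizontal) at 1:15: 3614 × 15 = 54210 mm.
Intermediate landings: 6 × 2400 = 14400 mm.
Top and bottom landings: 2 × 2100 = 4200 mm.
Total = 54210 + 14400 + 4200 = 72810 mm.
= 72.81 m.

72.81 m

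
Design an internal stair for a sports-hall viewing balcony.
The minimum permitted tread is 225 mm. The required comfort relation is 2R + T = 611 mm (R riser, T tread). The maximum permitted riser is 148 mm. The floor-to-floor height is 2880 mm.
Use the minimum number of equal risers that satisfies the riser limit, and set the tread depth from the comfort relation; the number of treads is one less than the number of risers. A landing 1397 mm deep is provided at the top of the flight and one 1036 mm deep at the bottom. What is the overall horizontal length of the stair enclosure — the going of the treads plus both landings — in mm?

8570 mm

⌈2880/148⌉ = 20 risers.
Each riser is 2880/20 = 144 mm (≤ 148 mm).
T = 611 − 2·144 = 323 mm, which satisfies the 225 mm minimum.
20 risers give 19 treads; going = 19 × 323 = 6137 mm.
Enclosure = 6137 + 1397 + 1036 = 8570 mm.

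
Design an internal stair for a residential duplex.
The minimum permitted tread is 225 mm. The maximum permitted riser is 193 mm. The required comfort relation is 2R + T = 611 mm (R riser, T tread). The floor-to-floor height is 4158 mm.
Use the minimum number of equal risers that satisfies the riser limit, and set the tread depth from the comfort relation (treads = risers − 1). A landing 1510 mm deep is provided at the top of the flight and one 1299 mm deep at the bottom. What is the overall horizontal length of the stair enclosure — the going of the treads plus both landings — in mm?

7702 mm

4158 / 193 = 21.544 → round up to 22 risers.
R = 4158 ÷ 22 = 189 mm.
T = 611 − 2·189 = 233 mm, which satisfies the 225 mm minimum.
Going = (22 − 1) × 233 = 4893 mm.
Enclosure = 4893 + 1510 + 1299 = 7702 mm.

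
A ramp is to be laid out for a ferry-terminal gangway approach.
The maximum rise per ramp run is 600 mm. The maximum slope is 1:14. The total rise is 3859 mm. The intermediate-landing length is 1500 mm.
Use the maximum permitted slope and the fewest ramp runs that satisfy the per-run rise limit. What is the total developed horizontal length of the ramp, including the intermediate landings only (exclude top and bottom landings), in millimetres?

63026 mm

At most 600 each: 3859/600 = 6.43, giving 7 ramp runs. That means 6 intermediate landings.
Ramp run (horizontal) at 1:14: 3859 × 14 = 54026 mm.
Intermediate landings: 6 × 1500 = 9000 mm.
Developed length = 54026 + 9000 = 63026 mm.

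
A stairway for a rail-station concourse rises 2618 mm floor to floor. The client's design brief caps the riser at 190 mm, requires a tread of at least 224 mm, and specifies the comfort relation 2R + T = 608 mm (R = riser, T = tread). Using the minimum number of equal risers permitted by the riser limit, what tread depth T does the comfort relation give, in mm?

234 mm

⌈2618/190⌉ = 14 risers.
Riser R = 2618 / 14 = 187 mm, within the 190 mm limit.
T = 608 − 2·187 = 234 mm, which satisfies the 224 mm minimum.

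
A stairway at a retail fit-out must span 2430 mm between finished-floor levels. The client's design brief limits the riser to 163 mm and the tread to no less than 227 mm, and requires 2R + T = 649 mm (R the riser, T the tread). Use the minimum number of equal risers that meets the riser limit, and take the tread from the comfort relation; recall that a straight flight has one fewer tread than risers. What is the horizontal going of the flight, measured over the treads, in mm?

4550 mm

At most 163 each: 2430/163 = 14.91, giving 15 risers.
Riser R = 2430 / 15 = 162 mm, within the 163 mm limit.
From 2R + T = 649: T = 649 − 324 = 325 mm.
15 risers give 14 treads; going = 14 × 325 = 4550 mm.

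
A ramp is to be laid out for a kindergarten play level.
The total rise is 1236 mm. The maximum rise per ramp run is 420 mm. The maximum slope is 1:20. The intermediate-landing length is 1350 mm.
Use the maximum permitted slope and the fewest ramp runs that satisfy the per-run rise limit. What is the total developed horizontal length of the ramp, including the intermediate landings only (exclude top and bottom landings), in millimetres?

27420 mm

At most 420 each: 1236/420 = 2.94, giving 3 ramp runs. That means 2 intermediate landings.
Horizontal run for 1236 mm of rise at 1:20 is 1236 × 20 = 24720 mm.
2 intermediate landings contribute 2 × 1350 = 2700 mm.
Total developed length = 24720 + 2700 = 27420 mm.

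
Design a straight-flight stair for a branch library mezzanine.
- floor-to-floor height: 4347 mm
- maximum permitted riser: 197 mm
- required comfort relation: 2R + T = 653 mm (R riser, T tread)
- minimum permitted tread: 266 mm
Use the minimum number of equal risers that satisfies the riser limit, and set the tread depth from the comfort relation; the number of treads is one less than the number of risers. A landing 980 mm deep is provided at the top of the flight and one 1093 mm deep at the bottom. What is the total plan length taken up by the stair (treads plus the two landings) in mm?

4347 / 197 = 22.07, so 23 risers are needed.
Riser R = 4347 / 23 = 189 mm, within the 197 mm limit.
T = 653 − 2·189 = 275 mm, which satisfies the 266 mm minimum.
Treads = 23 − 1 = 22; going = 22 × 275 = 6050 mm.
Add landings: 6050 + 980 + 1093 = 8123 mm.

8123 mm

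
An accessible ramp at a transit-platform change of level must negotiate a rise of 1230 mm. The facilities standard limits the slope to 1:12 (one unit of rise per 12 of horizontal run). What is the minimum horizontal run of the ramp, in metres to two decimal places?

Run = rise × 12 = 1230 × 12 = 14760 mm.
14760 mm = 14.76 m.

14.76 m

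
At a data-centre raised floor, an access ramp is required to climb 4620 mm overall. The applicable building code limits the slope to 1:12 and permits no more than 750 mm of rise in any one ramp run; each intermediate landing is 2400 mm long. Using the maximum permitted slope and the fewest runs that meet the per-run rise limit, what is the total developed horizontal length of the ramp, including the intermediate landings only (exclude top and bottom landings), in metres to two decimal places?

4620 / 750 = 6.16, so 7 ramp runs are needed. That means 6 intermediate landings.
Ramp run (horizontal) at 1:12: 4620 × 12 = 55440 mm.
Intermediate landings: 6 × 2400 = 14400 mm.
Developed length = 55440 + 14400 = 69840 mm.
= 69.84 m.

69.84 m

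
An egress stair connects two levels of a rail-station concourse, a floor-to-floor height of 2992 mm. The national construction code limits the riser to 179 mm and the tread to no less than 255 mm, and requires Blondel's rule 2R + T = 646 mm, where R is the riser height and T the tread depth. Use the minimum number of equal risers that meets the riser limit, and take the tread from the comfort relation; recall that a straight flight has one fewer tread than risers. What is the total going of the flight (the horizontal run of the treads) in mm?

2992 / 179 = 16.72, so 17 risers are needed.
R = 2992 ÷ 17 = 176 mm.
T = 646 − 2·176 = 294 mm, which satisfies the 255 mm minimum.
Treads = 17 − 1 = 16; going = 16 × 294 = 4704 mm.

4704 mm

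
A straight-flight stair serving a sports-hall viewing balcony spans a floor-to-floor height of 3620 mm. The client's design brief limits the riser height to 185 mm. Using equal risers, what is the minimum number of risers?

20 risers

3620 / 185 = 19.57, so 20 risers are needed.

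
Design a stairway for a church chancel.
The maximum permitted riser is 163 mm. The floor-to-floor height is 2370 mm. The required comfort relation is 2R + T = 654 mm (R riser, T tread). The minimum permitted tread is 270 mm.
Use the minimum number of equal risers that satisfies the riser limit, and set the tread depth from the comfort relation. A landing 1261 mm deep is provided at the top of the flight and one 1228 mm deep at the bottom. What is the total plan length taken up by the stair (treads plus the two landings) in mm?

2370 / 163 = 14.54, so 15 risers are needed.
Riser R = 2370 / 15 = 158 mm, within the 163 mm limit.
Tread T = 654 − 2 × 158 = 338 mm (≥ 270 mm).
Going = (15 − 1) × 338 = 4732 mm.
Enclosure = 4732 + 1261 + 1228 = 7221 mm.

7221 mm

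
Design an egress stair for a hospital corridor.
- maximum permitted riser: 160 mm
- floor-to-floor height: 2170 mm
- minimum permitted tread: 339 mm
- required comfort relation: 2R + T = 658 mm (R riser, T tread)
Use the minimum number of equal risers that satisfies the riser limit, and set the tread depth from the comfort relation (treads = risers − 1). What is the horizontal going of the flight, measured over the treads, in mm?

4524 mm

2170 / 160 = 13.56, so 14 risers are needed.
Each riser is 2170/14 = 155 mm (≤ 160 mm).
From 2R + T = 658: T = 658 − 310 = 348 mm.
Treads = 14 − 1 = 13; going = 13 × 348 = 4524 mm.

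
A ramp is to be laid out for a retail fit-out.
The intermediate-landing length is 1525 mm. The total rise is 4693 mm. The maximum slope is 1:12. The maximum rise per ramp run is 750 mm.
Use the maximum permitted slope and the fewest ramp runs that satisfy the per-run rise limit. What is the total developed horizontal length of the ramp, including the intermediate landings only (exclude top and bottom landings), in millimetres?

At most 750 each: 4693/750 = 6.26, giving 7 ramp runs. That means 6 intermediate landings.
Horizontal run for 4693 mm of rise at 1:12 is 4693 × 12 = 56316 mm.
Intermediate landings: 6 × 1525 = 9150 mm.
Developed length = 56316 + 9150 = 65466 mm.

65466 mm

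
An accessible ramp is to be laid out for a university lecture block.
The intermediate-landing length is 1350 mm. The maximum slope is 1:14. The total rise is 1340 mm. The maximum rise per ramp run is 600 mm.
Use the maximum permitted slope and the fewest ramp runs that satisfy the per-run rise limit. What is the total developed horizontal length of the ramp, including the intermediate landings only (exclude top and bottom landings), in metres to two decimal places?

21.46 m

1340 / 600 = 2.233 → round up to 3 ramp runs. That means 2 intermediate landings.
Ramp run (horizontal) at 1:14: 1340 × 14 = 18760 mm.
2 intermediate landings contribute 2 × 1350 = 2700 mm.
Developed length = 18760 + 2700 = 21460 mm.
= 21.46 m.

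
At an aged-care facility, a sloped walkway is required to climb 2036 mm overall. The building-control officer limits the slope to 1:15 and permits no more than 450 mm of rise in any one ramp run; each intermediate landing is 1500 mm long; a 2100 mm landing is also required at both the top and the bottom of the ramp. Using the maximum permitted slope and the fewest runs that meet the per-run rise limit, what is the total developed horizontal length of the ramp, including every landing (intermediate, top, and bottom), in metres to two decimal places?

⌈2036/450⌉ = 5 ramp runs. That means 4 intermediate landings.
Horizontal run for 2036 mm of rise at 1:15 is 2036 × 15 = 30540 mm.
Intermediate landings: 4 × 1500 = 6000 mm.
Top and bottom landings: 2 × 2100 = 4200 mm.
Total = 30540 + 6000 + 4200 = 40740 mm.
= 40.74 m.

40.74 m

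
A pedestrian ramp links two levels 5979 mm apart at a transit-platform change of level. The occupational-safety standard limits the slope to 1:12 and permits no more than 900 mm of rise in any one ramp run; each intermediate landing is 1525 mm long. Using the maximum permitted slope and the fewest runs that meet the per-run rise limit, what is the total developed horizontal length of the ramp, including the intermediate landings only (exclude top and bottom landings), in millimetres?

5979 / 900 = 6.643 → round up to 7 ramp runs. That means 6 intermediate landings.
Horizontal run for 5979 mm of rise at 1:12 is 5979 × 12 = 71748 mm.
6 intermediate landings contribute 6 × 1525 = 9150 mm.
Developed length = 71748 + 9150 = 80898 mm.

80898 mm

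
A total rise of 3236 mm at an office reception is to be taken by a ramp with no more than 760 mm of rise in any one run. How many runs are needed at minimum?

5 runs

At most 760 each: 3236/760 = 4.26, giving 5 ramp runs.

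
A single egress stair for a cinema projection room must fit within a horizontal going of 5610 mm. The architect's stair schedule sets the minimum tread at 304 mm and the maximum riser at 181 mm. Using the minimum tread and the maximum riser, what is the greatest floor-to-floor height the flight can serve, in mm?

Treads that fit: ⌊5610 / 304⌋ = 18.
Risers = treads + 1 = 19.
Maximum height = 19 × 181 = 3439 mm.

3439 mm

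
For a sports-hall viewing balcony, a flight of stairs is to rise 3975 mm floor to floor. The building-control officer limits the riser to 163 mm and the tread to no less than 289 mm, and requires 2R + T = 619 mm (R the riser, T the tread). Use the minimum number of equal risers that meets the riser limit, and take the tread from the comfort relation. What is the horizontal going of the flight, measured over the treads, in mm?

3975 / 163 = 24.39, so 25 risers are needed.
Each riser is 3975/25 = 159 mm (≤ 163 mm).
T = 619 − 2·159 = 301 mm, which satisfies the 289 mm minimum.
Going = (25 − 1) × 301 = 7224 mm.

7224 mm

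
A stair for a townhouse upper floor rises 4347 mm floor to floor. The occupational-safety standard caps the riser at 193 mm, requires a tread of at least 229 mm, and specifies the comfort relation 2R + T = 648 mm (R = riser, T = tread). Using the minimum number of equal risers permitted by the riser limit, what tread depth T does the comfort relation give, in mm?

⌈4347/193⌉ = 23 risers.
Each riser is 4347/23 = 189 mm (≤ 193 mm).
Tread T = 648 − 2 × 189 = 270 mm (≥ 229 mm).

270 mm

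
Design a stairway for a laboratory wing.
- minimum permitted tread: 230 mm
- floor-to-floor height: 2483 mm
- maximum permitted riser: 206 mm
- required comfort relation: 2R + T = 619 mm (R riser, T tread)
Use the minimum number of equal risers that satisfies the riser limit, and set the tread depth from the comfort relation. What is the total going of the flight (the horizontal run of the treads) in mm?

⌈2483/206⌉ = 13 risers.
Each riser is 2483/13 = 191 mm (≤ 206 mm).
T = 619 − 2·191 = 237 mm, which satisfies the 230 mm minimum.
Going = (13 − 1) × 237 = 2844 mm.

2844 mm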